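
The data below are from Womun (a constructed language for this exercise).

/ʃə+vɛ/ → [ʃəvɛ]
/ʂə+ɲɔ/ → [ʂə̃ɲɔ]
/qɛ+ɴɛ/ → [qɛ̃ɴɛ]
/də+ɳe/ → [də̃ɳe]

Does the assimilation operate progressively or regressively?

regressive

The vowel /ə/ surfaces as nasalised [ə̃] next to the following nasal /ɲ/ — it has acquired the [+nasal] feature of its neighbour.
The other forms show the same pattern: /ɛ/ → [ɛ̃] before /ɴ/; /ə/ → [ə̃] before /ɳ/ — each time a vowel is nasalised next to a following nasal.
No change occurs in [ʃəvɛ] because the vowel at the boundary is adjacent to an oral consonant, not a nasal (/ə/ next to /v/).
Because the conditioning nasal is to the right of the vowel that changes, the process is regressive (anticipatory).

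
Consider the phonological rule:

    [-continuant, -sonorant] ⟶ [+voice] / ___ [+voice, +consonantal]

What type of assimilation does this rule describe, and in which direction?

The target ([-continuant, -sonorant], stops) acquires [+voice] next to a voiced consonant ([+voice, +consonantal]) — it takes on the voicing of its neighbour, so the feature that spreads is voicing.
The conditioning segment sits to the right of the focus bar, meaning the trigger follows the segment that changes — regressive assimilation.

regressive voicing assimilation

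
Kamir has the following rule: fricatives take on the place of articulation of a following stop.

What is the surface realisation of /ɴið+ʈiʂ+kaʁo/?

The rule targets /ð/ (voiced dental fricative), which sits before the trigger /ʈ/ (retroflex).
A voiced retroflex fricative is [ʐ], so the surface segment is [ʐ].
At the second juncture, /ʂ/ likewise becomes [x] adjacent to /k/.

[ɴiʐʈixkaʁo]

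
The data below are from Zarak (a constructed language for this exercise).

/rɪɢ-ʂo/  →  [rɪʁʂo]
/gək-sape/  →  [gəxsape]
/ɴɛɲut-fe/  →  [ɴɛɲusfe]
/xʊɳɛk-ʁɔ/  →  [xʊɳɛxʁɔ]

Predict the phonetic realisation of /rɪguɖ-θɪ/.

[rɪguʐθɪ]

The data show regressive manner assimilation: /ɢ/ → [ʁ] before /ʂ/; /k/ → [x] before /s/; /t/ → [s] before /f/; /k/ → [x] before /ʁ/. In each pair only manner changes, matching the following consonant, while place and voice stay constant.
/ɖ/ is a voiced retroflex stop. The following trigger /θ/ is a fricative, so /ɖ/ must become a fricative as well.
The voiced retroflex fricative is [ʐ], so /ɖ/ → [ʐ].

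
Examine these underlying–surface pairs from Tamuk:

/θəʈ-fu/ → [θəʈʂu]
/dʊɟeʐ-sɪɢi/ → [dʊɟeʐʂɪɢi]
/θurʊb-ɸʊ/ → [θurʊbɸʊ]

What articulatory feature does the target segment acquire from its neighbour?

place

Comparing underlying and surface forms, /f/ → [ʂ] is the alternation; the neighbouring /ʈ/ is constant.
The change labiodental → retroflex matches the place of the preceding /ʈ/, identifying this as place assimilation.
The same holds elsewhere in the data: /s/ → [ʂ] after /ʐ/ (alveolar → retroflex, matching retroflex) — only place changes, and always toward the preceding segment.
Nothing changes in [θurʊbɸʊ]: there the adjacent consonants already agree in place (/ɸ/ and /b/ are both bilabial), so this form is consistent with the same rule.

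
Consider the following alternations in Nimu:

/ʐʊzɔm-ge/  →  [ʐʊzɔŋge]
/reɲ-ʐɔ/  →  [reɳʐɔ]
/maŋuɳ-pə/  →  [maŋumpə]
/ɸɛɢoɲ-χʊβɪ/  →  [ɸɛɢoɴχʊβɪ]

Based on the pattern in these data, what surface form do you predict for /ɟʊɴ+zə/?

The data show regressive place assimilation: /m/ → [ŋ] before /g/; /ɲ/ → [ɳ] before /ʐ/; /ɳ/ → [m] before /p/; /ɲ/ → [ɴ] before /χ/. In each pair only place changes, matching the following consonant, while manner and voice stay constant.
The rule targets /ɴ/ (voiced uvular nasal), which sits before the trigger /z/ (alveolar).
A voiced alveolar nasal is [n], so the surface segment is [n].

[ɟʊnzə]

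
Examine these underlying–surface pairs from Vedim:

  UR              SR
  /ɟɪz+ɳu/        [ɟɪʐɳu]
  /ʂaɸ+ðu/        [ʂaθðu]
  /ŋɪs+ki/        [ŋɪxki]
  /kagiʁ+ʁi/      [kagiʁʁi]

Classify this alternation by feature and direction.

Comparing underlying and surface forms, /z/ → [ʐ] is the alternation; the neighbouring /ɳ/ is constant.
The change alveolar → retroflex matches the place of the following /ɳ/, identifying this as place assimilation.
Manner and voice are unchanged, so the assimilation is partial, not total.
The other alternating forms pattern the same way: /ɸ/ → [θ] before /ð/ (bilabial → dental, matching dental); /s/ → [x] before /k/ (alveolar → velar, matching velar) — only place changes, and always toward the following segment.
Nothing changes in [kagiʁʁi]: there the adjacent consonants already agree in place (/ʁ/ and /ʁ/ are both uvular), so this form is consistent with the same rule.
Since the segment that changes precedes the conditioning segment, the assimilation is regressive.

regressive place assimilation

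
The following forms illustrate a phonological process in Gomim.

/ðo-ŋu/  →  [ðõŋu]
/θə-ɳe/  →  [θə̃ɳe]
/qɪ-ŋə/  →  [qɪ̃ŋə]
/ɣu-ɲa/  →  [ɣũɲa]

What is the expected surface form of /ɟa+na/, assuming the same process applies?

[ɟãna]

The data show regressive nasality assimilation (vowel nasalisation): /o/ → [õ] before /ŋ/; /ə/ → [ə̃] before /ɳ/; /ɪ/ → [ɪ̃] before /ŋ/; /u/ → [ũ] before /ɲ/ — a vowel is nasalised by an immediately following nasal consonant.
The vowel /a/ is adjacent to the following nasal /n/, so it acquires [+nasal] and surfaces as [ã].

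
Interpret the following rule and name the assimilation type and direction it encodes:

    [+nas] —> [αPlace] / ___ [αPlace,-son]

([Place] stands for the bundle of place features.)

The rule copies the place features (abbreviated [Place]) from the environment onto the target, so the assimilating feature is place.
The conditioning segment sits to the right of the focus bar, meaning the trigger follows the segment that changes — regressive assimilation.

regressive place assimilation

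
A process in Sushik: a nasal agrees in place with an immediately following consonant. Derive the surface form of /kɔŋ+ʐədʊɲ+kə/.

[kɔɳʐədʊŋkə]

The rule targets /ŋ/ (voiced velar nasal), which sits before the trigger /ʐ/ (retroflex).
A voiced retroflex nasal is [ɳ], so the surface segment is [ɳ].
The same rule applies at the second boundary: /ɲ/ → [ŋ] next to /k/.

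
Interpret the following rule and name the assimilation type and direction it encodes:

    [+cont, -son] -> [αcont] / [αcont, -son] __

The shared variable α links the value of [cont] on the target to that of the neighbouring obstruent. [cont] distinguishes stops from fricatives — a manner-of-articulation feature — so this is manner assimilation.
The conditioning segment sits to the left of the focus bar, meaning the trigger precedes the segment that changes — progressive assimilation.

progressive manner assimilation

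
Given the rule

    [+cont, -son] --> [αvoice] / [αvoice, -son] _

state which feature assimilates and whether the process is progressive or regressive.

The rule copies [voice] from the environment onto the target, so the assimilating feature is voicing.
The conditioning segment sits to the left of the focus bar, meaning the trigger precedes the segment that changes — progressive assimilation.

progressive voicing assimilation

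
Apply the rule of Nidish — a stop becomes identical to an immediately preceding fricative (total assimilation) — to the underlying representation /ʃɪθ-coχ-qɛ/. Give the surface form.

[ʃɪθθoχχɛ]

/c/ is the segment targeted by the rule; it sits immediately after /θ/, so it assimilates completely and surfaces as [θ].
At the second juncture, /q/ likewise becomes [χ] adjacent to /χ/.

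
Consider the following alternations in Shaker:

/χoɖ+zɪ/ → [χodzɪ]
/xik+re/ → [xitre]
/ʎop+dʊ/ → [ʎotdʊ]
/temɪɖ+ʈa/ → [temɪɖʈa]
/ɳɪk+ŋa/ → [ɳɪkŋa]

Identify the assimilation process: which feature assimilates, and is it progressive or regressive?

regressive place assimilation

Underlying /ɖ/ is realised as [d] next to /z/; /z/ itself does not change.
/ɖ/ is retroflex while /z/ is alveolar; the output [d] is alveolar, matching the trigger — so the feature that spreads is place.
Manner and voice are unchanged, so the assimilation is partial, not total.
The other alternating forms pattern the same way: /k/ → [t] before /r/ (velar → alveolar, matching alveolar); /p/ → [t] before /d/ (bilabial → alveolar, matching alveolar) — only place changes, and always toward the following segment.
Nothing changes in [temɪɖʈa], [ɳɪkŋa]: there the adjacent consonants already agree in place (/ɖ/ and /ʈ/ are both retroflex; /k/ and /ŋ/ are both velar), so these forms are consistent with the same rule.
The trigger is the following segment, so the direction is regressive (anticipatory).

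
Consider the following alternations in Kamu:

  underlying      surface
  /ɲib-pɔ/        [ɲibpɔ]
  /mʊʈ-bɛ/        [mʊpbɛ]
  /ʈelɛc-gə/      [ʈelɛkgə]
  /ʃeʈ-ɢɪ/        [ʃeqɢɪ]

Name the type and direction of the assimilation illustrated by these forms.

regressive place assimilation

Underlying /ʈ/ is realised as [p] next to /b/; /b/ itself does not change.
/ʈ/ is retroflex while /b/ is bilabial; the output [p] is bilabial, matching the trigger — so the feature that spreads is place.
Manner and voice are unchanged, so the assimilation is partial, not total.
The same holds elsewhere in the data: /c/ → [k] before /g/ (palatal → velar, matching velar); /ʈ/ → [q] before /ɢ/ (retroflex → uvular, matching uvular) — only place changes, and always toward the following segment.
Nothing changes in [ɲibpɔ]: there the adjacent consonants already agree in place (/b/ and /p/ are both bilabial), so this form is consistent with the same rule.
Since the segment that changes precedes the conditioning segment, the assimilation is regressive.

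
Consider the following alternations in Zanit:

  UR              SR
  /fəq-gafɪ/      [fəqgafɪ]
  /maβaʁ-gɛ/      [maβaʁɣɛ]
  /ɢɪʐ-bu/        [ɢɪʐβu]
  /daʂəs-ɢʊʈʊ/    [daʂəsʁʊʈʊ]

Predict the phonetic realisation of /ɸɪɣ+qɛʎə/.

[ɸɪɣχɛʎə]

The data show progressive manner assimilation: /g/ → [ɣ] after /ʁ/; /b/ → [β] after /ʐ/; /ɢ/ → [ʁ] after /s/. In each pair only manner changes, matching the preceding consonant, while place and voice stay constant.
No alternation appears in [fəqgafɪ]: there the adjacent consonants already agree in manner (/g/ and /q/ are both stops), so this form is consistent with the same rule.
/q/ is a voiceless uvular stop. The preceding trigger /ɣ/ is a fricative, so /q/ must become a fricative as well.
The voiceless uvular fricative is [χ], so /q/ → [χ].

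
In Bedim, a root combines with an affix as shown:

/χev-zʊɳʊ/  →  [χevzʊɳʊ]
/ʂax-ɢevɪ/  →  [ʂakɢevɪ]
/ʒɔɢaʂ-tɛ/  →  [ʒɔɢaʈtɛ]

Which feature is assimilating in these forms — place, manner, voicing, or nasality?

manner

The segment that alternates is /x/, which surfaces as [k] when adjacent to /ɢ/.
/x/ is a fricative while /ɢ/ is a stop; the output [k] is a stop, matching the trigger — so the feature that spreads is manner.
Checking the remaining alternation: /ʂ/ → [ʈ] before /t/ (fricative → stop, matching a stop) — only manner changes, and always toward the following segment.
No alternation appears in [χevzʊɳʊ]: there the adjacent consonants already agree in manner (/v/ and /z/ are both fricatives), so this form is consistent with the same rule.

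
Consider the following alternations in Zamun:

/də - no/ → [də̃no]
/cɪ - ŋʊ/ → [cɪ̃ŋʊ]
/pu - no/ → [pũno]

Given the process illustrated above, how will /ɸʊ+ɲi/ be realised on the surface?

The data show regressive nasality assimilation (vowel nasalisation): /ə/ → [ə̃] before /n/; /ɪ/ → [ɪ̃] before /ŋ/; /u/ → [ũ] before /n/ — a vowel is nasalised by an immediately following nasal consonant.
The vowel /ʊ/ is adjacent to the following nasal /ɲ/, so it acquires [+nasal] and surfaces as [ʊ̃].

[ɸʊ̃ɲi]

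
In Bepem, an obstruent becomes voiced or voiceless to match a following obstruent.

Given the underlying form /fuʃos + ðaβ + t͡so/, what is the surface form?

[fuʃozðaɸt͡so]

/s/ is a voiceless alveolar fricative. The following trigger /ð/ is voiced, so /s/ must become voiced as well.
A voiced alveolar fricative is [z], so the surface segment is [z].
At the second juncture, /β/ likewise becomes [ɸ] adjacent to /t͡s/.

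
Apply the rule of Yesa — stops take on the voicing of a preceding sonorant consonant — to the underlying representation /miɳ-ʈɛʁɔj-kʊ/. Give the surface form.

[miɳɖɛʁɔjgʊ]

The rule targets /ʈ/ (voiceless retroflex stop), which sits after the trigger /ɳ/ (voiced).
Changing only its voicing to voiced gives [ɖ] — the voiced retroflex stop.
The same rule applies at the second boundary: /k/ → [g] next to /j/.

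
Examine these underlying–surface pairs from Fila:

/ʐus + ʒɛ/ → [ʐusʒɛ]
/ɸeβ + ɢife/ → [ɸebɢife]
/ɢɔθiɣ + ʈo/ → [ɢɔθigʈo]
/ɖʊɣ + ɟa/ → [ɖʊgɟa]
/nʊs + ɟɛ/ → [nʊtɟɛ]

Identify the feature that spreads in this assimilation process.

Comparing underlying and surface forms, /β/ → [b] is the alternation; the neighbouring /ɢ/ is constant.
/β/ is a fricative while /ɢ/ is a stop; the output [b] is a stop, matching the trigger — so the feature that spreads is manner.
The other alternating forms pattern the same way: /ɣ/ → [g] before /ʈ/ (fricative → stop, matching a stop); /ɣ/ → [g] before /ɟ/ (fricative → stop, matching a stop); /s/ → [t] before /ɟ/ (fricative → stop, matching a stop) — only manner changes, and always toward the following segment.
Nothing changes in [ʐusʒɛ]: there the adjacent consonants already agree in manner (/s/ and /ʒ/ are both fricatives), so this form is consistent with the same rule.

manner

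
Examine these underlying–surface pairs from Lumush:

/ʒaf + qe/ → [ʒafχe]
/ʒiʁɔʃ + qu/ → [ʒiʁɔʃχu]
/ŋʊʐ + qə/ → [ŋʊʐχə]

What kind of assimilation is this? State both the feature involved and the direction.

Underlying /q/ is realised as [χ] next to /f/; /f/ itself does not change.
The change stop → fricative matches the manner of the preceding /f/, identifying this as manner assimilation.
Place and voice are unchanged, so the assimilation is partial, not total.
The other alternating forms pattern the same way: /q/ → [χ] after /ʃ/ (stop → fricative, matching a fricative); /q/ → [χ] after /ʐ/ (stop → fricative, matching a fricative) — only manner changes, and always toward the preceding segment.
Since the segment that changes follows the conditioning segment, the assimilation is progressive.

progressive manner assimilation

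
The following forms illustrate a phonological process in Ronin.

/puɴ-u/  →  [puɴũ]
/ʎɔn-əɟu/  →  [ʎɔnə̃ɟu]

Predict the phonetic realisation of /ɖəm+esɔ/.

[ɖəmẽsɔ]

The data show progressive nasality assimilation (vowel nasalisation): /u/ → [ũ] after /ɴ/; /ə/ → [ə̃] after /n/ — a vowel is nasalised by an immediately preceding nasal consonant.
/e/ sits next to the nasal /m/ and is therefore nasalised to [ẽ].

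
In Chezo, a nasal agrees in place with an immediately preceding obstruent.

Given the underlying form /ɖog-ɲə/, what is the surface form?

/ɲ/ is a voiced palatal nasal. The preceding trigger /g/ is velar, so /ɲ/ must become velar as well.
Changing only its place to velar gives [ŋ] — the voiced velar nasal.

[ɖogŋə]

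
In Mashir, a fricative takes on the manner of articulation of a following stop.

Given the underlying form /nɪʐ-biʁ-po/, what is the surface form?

/ʐ/ is a voiced retroflex fricative. The following trigger /b/ is a stop, so /ʐ/ must become a stop as well.
The voiced retroflex stop is [ɖ], so /ʐ/ → [ɖ].
At the second juncture, /ʁ/ likewise becomes [ɢ] adjacent to /p/.

[nɪɖbiɢpo]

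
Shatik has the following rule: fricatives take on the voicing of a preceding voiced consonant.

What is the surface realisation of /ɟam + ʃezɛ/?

The rule targets /ʃ/ (voiceless postalveolar fricative), which sits after the trigger /m/ (voiced).
Changing only its voicing to voiced gives [ʒ] — the voiced postalveolar fricative.

[ɟamʒezɛ]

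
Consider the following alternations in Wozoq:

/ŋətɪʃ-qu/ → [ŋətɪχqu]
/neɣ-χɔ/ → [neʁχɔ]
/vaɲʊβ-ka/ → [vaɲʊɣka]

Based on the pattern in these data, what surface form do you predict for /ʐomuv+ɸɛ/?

The data show regressive place assimilation: /ʃ/ → [χ] before /q/; /ɣ/ → [ʁ] before /χ/; /β/ → [ɣ] before /k/. In each pair only place changes, matching the following consonant, while manner and voice stay constant.
The rule targets /v/ (voiced labiodental fricative), which sits before the trigger /ɸ/ (bilabial).
A voiced bilabial fricative is [β], so the surface segment is [β].

[ʐomuβɸɛ]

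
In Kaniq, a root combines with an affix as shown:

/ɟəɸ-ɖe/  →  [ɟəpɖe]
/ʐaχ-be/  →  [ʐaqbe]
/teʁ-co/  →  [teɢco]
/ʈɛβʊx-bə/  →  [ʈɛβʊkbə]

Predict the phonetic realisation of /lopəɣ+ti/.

The data show regressive manner assimilation: /ɸ/ → [p] before /ɖ/; /χ/ → [q] before /b/; /ʁ/ → [ɢ] before /c/; /x/ → [k] before /b/. In each pair only manner changes, matching the following consonant, while place and voice stay constant.
The rule targets /ɣ/ (voiced velar fricative), which sits before the trigger /t/ (stop).
A voiced velar stop is [g], so the surface segment is [g].

[lopəgti]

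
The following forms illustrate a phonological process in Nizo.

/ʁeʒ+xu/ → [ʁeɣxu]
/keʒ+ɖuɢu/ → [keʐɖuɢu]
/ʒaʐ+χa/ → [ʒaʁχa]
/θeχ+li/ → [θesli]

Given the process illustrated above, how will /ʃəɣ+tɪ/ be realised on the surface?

The data show regressive place assimilation: /ʒ/ → [ɣ] before /x/; /ʒ/ → [ʐ] before /ɖ/; /ʐ/ → [ʁ] before /χ/; /χ/ → [s] before /l/. In each pair only place changes, matching the following consonant, while manner and voice stay constant.
The rule targets /ɣ/ (voiced velar fricative), which sits before the trigger /t/ (alveolar).
Changing only its place to alveolar gives [z] — the voiced alveolar fricative.

[ʃəztɪ]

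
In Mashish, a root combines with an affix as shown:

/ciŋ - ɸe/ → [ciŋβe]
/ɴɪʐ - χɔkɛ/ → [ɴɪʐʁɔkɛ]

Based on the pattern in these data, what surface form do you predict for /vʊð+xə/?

The data show progressive voicing assimilation: /ɸ/ → [β] after /ŋ/; /χ/ → [ʁ] after /ʐ/. In each pair only voicing changes, matching the preceding consonant, while place and manner stay constant.
The rule targets /x/ (voiceless velar fricative), which sits after the trigger /ð/ (voiced).
Changing only its voicing to voiced gives [ɣ] — the voiced velar fricative.

[vʊðɣə]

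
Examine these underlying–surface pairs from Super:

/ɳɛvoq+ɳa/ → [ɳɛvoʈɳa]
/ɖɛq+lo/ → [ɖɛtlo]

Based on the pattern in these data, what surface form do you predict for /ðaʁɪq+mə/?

[ðaʁɪpmə]

The data show regressive place assimilation: /q/ → [ʈ] before /ɳ/; /q/ → [t] before /l/. In each pair only place changes, matching the following consonant, while manner and voice stay constant.
The rule targets /q/ (voiceless uvular stop), which sits before the trigger /m/ (bilabial).
A voiceless bilabial stop is [p], so the surface segment is [p].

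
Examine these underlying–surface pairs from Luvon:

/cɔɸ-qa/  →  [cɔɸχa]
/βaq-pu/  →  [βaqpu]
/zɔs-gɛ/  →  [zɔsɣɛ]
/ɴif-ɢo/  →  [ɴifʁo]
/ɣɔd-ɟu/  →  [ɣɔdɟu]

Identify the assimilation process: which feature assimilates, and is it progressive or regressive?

progressive manner assimilation

Underlying /q/ is realised as [χ] next to /ɸ/; /ɸ/ itself does not change.
The change stop → fricative matches the manner of the preceding /ɸ/, identifying this as manner assimilation.
Place and voice are unchanged, so the assimilation is partial, not total.
The same holds elsewhere in the data: /g/ → [ɣ] after /s/ (stop → fricative, matching a fricative); /ɢ/ → [ʁ] after /f/ (stop → fricative, matching a fricative) — only manner changes, and always toward the preceding segment.
Nothing changes in [βaqpu], [ɣɔdɟu]: there the adjacent consonants already agree in manner (/p/ and /q/ are both stops; /ɟ/ and /d/ are both stops), so these forms are consistent with the same rule.
Since the segment that changes follows the conditioning segment, the assimilation is progressive.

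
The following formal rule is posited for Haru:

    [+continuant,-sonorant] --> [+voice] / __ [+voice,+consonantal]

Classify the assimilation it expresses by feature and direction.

The target ([+continuant,-sonorant], fricatives) acquires [+voice] next to a voiced consonant ([+voice,+consonantal]) — it takes on the voicing of its neighbour, so the feature that spreads is voicing.
The conditioning segment sits to the right of the focus bar, meaning the trigger follows the segment that changes — regressive assimilation.

regressive voicing assimilation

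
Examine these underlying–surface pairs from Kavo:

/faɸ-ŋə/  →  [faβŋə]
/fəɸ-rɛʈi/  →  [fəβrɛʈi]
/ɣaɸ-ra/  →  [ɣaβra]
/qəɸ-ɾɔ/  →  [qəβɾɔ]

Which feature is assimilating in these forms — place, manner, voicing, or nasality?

voicing

The segment that alternates is /ɸ/, which surfaces as [β] when adjacent to /ŋ/.
The change voiceless → voiced matches the voicing of the following /ŋ/, identifying this as voicing assimilation.
The other alternating forms pattern the same way: /ɸ/ → [β] before /r/ (voiceless → voiced, matching voiced); /ɸ/ → [β] before /ɾ/ (voiceless → voiced, matching voiced) — only voicing changes, and always toward the following segment.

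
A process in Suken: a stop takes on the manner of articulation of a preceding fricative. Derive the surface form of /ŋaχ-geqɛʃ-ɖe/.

/g/ is a voiced velar stop. The preceding trigger /χ/ is a fricative, so /g/ must become a fricative as well.
Changing only its manner to fricative gives [ɣ] — the voiced velar fricative.
At the second juncture, /ɖ/ likewise becomes [ʐ] adjacent to /ʃ/.

[ŋaχɣeqɛʃʐe]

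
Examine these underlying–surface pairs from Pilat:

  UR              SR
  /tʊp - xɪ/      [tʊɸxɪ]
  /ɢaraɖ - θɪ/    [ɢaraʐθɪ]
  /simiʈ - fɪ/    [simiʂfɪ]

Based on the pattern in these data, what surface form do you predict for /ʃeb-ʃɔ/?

The data show regressive manner assimilation: /p/ → [ɸ] before /x/; /ɖ/ → [ʐ] before /θ/; /ʈ/ → [ʂ] before /f/. In each pair only manner changes, matching the following consonant, while place and voice stay constant.
The rule targets /b/ (voiced bilabial stop), which sits before the trigger /ʃ/ (fricative).
Changing only its manner to fricative gives [β] — the voiced bilabial fricative.

[ʃeβʃɔ]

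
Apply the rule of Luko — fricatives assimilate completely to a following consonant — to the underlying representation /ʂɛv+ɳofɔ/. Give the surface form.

[ʂɛɳɳofɔ]

/v/ is the segment targeted by the rule; it sits immediately before /ɳ/, so it assimilates completely and surfaces as [ɳ].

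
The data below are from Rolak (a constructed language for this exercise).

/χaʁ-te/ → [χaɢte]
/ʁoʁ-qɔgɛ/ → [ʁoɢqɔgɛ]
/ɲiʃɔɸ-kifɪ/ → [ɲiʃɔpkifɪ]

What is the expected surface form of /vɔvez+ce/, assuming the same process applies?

The data show regressive manner assimilation: /ʁ/ → [ɢ] before /t/; /ʁ/ → [ɢ] before /q/; /ɸ/ → [p] before /k/. In each pair only manner changes, matching the following consonant, while place and voice stay constant.
/z/ is a voiced alveolar fricative. The following trigger /c/ is a stop, so /z/ must become a stop as well.
Changing only its manner to stop gives [d] — the voiced alveolar stop.

[vɔvedce]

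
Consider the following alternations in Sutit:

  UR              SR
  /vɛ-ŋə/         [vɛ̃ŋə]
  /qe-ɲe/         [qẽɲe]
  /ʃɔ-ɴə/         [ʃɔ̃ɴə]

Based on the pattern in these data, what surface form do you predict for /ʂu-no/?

The data show regressive nasality assimilation (vowel nasalisation): /ɛ/ → [ɛ̃] before /ŋ/; /e/ → [ẽ] before /ɲ/; /ɔ/ → [ɔ̃] before /ɴ/ — a vowel is nasalised by an immediately following nasal consonant.
The vowel /u/ is adjacent to the following nasal /n/, so it acquires [+nasal] and surfaces as [ũ].

[ʂũno]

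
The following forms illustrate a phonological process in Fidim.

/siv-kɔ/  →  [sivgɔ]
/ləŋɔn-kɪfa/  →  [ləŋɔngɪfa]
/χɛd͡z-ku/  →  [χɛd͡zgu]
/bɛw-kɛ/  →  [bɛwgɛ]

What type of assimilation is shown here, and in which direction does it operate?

Comparing underlying and surface forms, /k/ → [g] is the alternation; the neighbouring /v/ is constant.
/k/ is voiceless while /v/ is voiced; the output [g] is voiced, matching the trigger — so the feature that spreads is voicing.
Place and manner are unchanged, so the assimilation is partial, not total.
Checking the remaining alternations: /k/ → [g] after /n/ (voiceless → voiced, matching voiced); /k/ → [g] after /d͡z/ (voiceless → voiced, matching voiced); /k/ → [g] after /w/ (voiceless → voiced, matching voiced) — only voicing changes, and always toward the preceding segment.
Since the segment that changes follows the conditioning segment, the assimilation is progressive.

progressive voicing assimilation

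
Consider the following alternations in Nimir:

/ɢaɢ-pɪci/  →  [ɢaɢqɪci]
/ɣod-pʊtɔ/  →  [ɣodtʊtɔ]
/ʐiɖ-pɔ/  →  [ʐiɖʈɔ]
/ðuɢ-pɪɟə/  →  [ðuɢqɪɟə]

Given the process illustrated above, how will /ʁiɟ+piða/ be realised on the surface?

[ʁiɟciða]

The data show progressive place assimilation: /p/ → [q] after /ɢ/; /p/ → [t] after /d/; /p/ → [ʈ] after /ɖ/. In each pair only place changes, matching the preceding consonant, while manner and voice stay constant.
The rule targets /p/ (voiceless bilabial stop), which sits after the trigger /ɟ/ (palatal).
A voiceless palatal stop is [c], so the surface segment is [c].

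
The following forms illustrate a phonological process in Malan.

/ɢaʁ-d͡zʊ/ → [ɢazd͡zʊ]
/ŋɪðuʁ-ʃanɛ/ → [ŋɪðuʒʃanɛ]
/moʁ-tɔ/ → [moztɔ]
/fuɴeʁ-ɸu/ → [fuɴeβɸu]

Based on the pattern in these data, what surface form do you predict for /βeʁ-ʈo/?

[βeʐʈo]

The data show regressive place assimilation: /ʁ/ → [z] before /d͡z/; /ʁ/ → [ʒ] before /ʃ/; /ʁ/ → [z] before /t/; /ʁ/ → [β] before /ɸ/. In each pair only place changes, matching the following consonant, while manner and voice stay constant.
The rule targets /ʁ/ (voiced uvular fricative), which sits before the trigger /ʈ/ (retroflex).
The voiced retroflex fricative is [ʐ], so /ʁ/ → [ʐ].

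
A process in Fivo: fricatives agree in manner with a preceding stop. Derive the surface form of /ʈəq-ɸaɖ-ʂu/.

/ɸ/ is a voiceless bilabial fricative. The preceding trigger /q/ is a stop, so /ɸ/ must become a stop as well.
The voiceless bilabial stop is [p], so /ɸ/ → [p].
At the second juncture, /ʂ/ likewise becomes [ʈ] adjacent to /ɖ/.

[ʈəqpaɖʈu]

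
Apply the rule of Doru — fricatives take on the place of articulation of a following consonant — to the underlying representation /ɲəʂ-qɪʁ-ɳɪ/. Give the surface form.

[ɲəχqɪʐɳɪ]

/ʂ/ is a voiceless retroflex fricative. The following trigger /q/ is uvular, so /ʂ/ must become uvular as well.
A voiceless uvular fricative is [χ], so the surface segment is [χ].
At the second juncture, /ʁ/ likewise becomes [ʐ] adjacent to /ɳ/.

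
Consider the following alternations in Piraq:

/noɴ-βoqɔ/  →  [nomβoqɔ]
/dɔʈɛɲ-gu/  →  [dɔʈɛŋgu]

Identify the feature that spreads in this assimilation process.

place

Underlying /ɴ/ is realised as [m] next to /β/; /β/ itself does not change.
The change uvular → bilabial matches the place of the following /β/, identifying this as place assimilation.
The other alternating form patterns the same way: /ɲ/ → [ŋ] before /g/ (palatal → velar, matching velar) — only place changes, and always toward the following segment.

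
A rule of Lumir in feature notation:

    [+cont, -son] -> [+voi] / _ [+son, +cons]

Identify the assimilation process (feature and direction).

regressive voicing assimilation

The structural change is [+voi], and the conditioning segment [+son, +cons] (a sonorant consonant) is itself voiced, so the target comes to share the voicing of its neighbour — voicing assimilation.
Since the environment is written after the underscore, the trigger follows the target; the direction is regressive.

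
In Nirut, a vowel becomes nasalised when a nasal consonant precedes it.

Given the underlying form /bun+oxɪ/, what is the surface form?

The vowel /o/ is adjacent to the preceding nasal /n/, so it acquires [+nasal] and surfaces as [õ].

[bunõxɪ]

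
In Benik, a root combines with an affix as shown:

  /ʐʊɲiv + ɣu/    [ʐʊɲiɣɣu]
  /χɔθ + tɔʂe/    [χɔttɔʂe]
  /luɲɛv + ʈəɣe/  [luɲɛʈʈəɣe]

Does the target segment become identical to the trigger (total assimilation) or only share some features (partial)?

Underlying /θ/ is realised as [t] next to /t/; /t/ itself does not change.
The output [t] is identical to the trigger /t/ — every feature (place, manner, voicing) has been copied — so this is total assimilation.
The other forms behave the same way: /v/ → [ɣ] before /ɣ/; /v/ → [ʈ] before /ʈ/ — in each case the output is a copy of the following consonant.

total assimilation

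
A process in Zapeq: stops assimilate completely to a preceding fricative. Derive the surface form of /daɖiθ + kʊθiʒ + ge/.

/k/ is the segment targeted by the rule; it sits immediately after /θ/, so it assimilates completely and surfaces as [θ].
The same rule applies at the second boundary: /g/ → [ʒ] next to /ʒ/.

[daɖiθθʊθiʒʒe]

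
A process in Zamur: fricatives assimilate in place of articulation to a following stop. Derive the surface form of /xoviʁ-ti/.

/ʁ/ is a voiced uvular fricative. The following trigger /t/ is alveolar, so /ʁ/ must become alveolar as well.
A voiced alveolar fricative is [z], so the surface segment is [z].

[xovizti]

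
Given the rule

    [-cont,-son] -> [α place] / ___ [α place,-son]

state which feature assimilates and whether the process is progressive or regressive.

The rule copies the place features (abbreviated [place]) from the environment onto the target, so the assimilating feature is place.
Since the environment is written after the underscore, the trigger follows the target; the direction is regressive.

regressive place assimilation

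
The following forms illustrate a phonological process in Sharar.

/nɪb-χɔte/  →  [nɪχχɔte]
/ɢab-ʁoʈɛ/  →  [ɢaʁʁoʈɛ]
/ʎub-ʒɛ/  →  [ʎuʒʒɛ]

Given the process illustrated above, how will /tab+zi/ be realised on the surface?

The data show regressive total assimilation (/b/ → [χ] before /χ/; /b/ → [ʁ] before /ʁ/; /b/ → [ʒ] before /ʒ/): in every case the target segment becomes identical to its following neighbour, copying more than a single feature.
/b/ is the segment targeted by the rule; it sits immediately before /z/, so it assimilates completely and surfaces as [z].

[tazzi]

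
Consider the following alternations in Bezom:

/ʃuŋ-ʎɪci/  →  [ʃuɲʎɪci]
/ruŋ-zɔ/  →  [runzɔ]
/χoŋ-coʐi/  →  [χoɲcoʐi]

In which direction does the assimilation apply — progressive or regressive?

The segment that alternates is /ŋ/, which surfaces as [ɲ] when adjacent to /ʎ/.
/ŋ/ is velar while /ʎ/ is palatal; the output [ɲ] is palatal, matching the trigger — so the feature that spreads is place.
The same holds elsewhere in the data: /ŋ/ → [n] before /z/ (velar → alveolar, matching alveolar); /ŋ/ → [ɲ] before /c/ (velar → palatal, matching palatal) — only place changes, and always toward the following segment.
The trigger is the following segment, so the direction is regressive (anticipatory).

regressive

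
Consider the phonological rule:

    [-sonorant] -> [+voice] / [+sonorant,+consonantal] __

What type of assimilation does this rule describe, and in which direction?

progressive voicing assimilation

The structural change is [+voice], and the conditioning segment [+sonorant,+consonantal] (a sonorant consonant) is itself voiced, so the target comes to share the voicing of its neighbour — voicing assimilation.
The conditioning segment sits to the left of the focus bar, meaning the trigger precedes the segment that changes — progressive assimilation.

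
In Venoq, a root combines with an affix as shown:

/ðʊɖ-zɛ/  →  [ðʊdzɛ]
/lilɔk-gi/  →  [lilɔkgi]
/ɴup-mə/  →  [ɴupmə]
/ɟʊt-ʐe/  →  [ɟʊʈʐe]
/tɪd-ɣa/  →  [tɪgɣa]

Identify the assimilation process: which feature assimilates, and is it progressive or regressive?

regressive place assimilation

The segment that alternates is /ɖ/, which surfaces as [d] when adjacent to /z/.
The change retroflex → alveolar matches the place of the following /z/, identifying this as place assimilation.
Manner and voice are unchanged, so the assimilation is partial, not total.
Checking the remaining alternations: /t/ → [ʈ] before /ʐ/ (alveolar → retroflex, matching retroflex); /d/ → [g] before /ɣ/ (alveolar → velar, matching velar) — only place changes, and always toward the following segment.
Nothing changes in [lilɔkgi], [ɴupmə]: there the adjacent consonants already agree in place (/k/ and /g/ are both velar; /p/ and /m/ are both bilabial), so these forms are consistent with the same rule.
The trigger is the following segment, so the direction is regressive (anticipatory).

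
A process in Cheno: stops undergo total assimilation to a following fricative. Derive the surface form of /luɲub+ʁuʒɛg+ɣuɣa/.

/b/ is the segment targeted by the rule; it sits immediately before /ʁ/, so it assimilates completely and surfaces as [ʁ].
The same rule applies at the second boundary: /g/ → [ɣ] next to /ɣ/.

[luɲuʁʁuʒɛɣɣuɣa]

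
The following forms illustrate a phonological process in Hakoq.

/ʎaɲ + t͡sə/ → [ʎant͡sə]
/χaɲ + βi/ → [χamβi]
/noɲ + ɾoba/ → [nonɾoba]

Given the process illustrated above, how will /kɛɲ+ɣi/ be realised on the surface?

The data show regressive place assimilation: /ɲ/ → [n] before /t͡s/; /ɲ/ → [m] before /β/; /ɲ/ → [n] before /ɾ/. In each pair only place changes, matching the following consonant, while manner and voice stay constant.
/ɲ/ is a voiced palatal nasal. The following trigger /ɣ/ is velar, so /ɲ/ must become velar as well.
Changing only its place to velar gives [ŋ] — the voiced velar nasal.

[kɛŋɣi]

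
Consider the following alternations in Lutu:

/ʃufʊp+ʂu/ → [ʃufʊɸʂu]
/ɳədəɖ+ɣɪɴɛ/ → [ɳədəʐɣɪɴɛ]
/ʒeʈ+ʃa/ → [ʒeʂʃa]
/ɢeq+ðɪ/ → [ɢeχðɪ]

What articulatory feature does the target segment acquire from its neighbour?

manner

Comparing underlying and surface forms, /p/ → [ɸ] is the alternation; the neighbouring /ʂ/ is constant.
The change stop → fricative matches the manner of the following /ʂ/, identifying this as manner assimilation.
The other alternating forms pattern the same way: /ɖ/ → [ʐ] before /ɣ/ (stop → fricative, matching a fricative); /ʈ/ → [ʂ] before /ʃ/ (stop → fricative, matching a fricative); /q/ → [χ] before /ð/ (stop → fricative, matching a fricative) — only manner changes, and always toward the following segment.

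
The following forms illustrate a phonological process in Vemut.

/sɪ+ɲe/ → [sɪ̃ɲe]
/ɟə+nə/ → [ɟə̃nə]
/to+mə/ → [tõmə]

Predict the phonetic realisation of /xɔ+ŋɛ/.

The data show regressive nasality assimilation (vowel nasalisation): /ɪ/ → [ɪ̃] before /ɲ/; /ə/ → [ə̃] before /n/; /o/ → [õ] before /m/ — a vowel is nasalised by an immediately following nasal consonant.
/ɔ/ sits next to the nasal /ŋ/ and is therefore nasalised to [ɔ̃].

[xɔ̃ŋɛ]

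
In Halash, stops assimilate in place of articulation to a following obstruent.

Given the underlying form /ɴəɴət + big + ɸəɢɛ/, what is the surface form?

The rule targets /t/ (voiceless alveolar stop), which sits before the trigger /b/ (bilabial).
The voiceless bilabial stop is [p], so /t/ → [p].
At the second juncture, /g/ likewise becomes [b] adjacent to /ɸ/.

[ɴəɴəpbibɸəɢɛ]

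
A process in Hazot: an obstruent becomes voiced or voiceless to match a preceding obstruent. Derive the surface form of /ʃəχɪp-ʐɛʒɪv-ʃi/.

[ʃəχɪpʂɛʒɪvʒi]

The rule targets /ʐ/ (voiced retroflex fricative), which sits after the trigger /p/ (voiceless).
Changing only its voicing to voiceless gives [ʂ] — the voiceless retroflex fricative.
The same rule applies at the second boundary: /ʃ/ → [ʒ] next to /v/.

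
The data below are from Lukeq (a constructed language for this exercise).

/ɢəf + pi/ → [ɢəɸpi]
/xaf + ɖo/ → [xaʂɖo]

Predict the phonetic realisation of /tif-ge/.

The data show regressive place assimilation: /f/ → [ɸ] before /p/; /f/ → [ʂ] before /ɖ/. In each pair only place changes, matching the following consonant, while manner and voice stay constant.
The rule targets /f/ (voiceless labiodental fricative), which sits before the trigger /g/ (velar).
Changing only its place to velar gives [x] — the voiceless velar fricative.

[tixge]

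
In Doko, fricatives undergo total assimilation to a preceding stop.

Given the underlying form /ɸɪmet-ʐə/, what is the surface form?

/ʐ/ is the segment targeted by the rule; it sits immediately after /t/, so it assimilates completely and surfaces as [t].

[ɸɪmettə]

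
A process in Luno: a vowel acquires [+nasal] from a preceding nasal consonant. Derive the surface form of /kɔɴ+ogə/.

[kɔɴõgə]

The vowel /o/ is adjacent to the preceding nasal /ɴ/, so it acquires [+nasal] and surfaces as [õ].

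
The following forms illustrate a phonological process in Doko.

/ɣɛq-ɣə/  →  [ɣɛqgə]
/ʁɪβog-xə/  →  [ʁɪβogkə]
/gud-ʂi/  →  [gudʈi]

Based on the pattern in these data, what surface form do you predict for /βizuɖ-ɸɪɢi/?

The data show progressive manner assimilation: /ɣ/ → [g] after /q/; /x/ → [k] after /g/; /ʂ/ → [ʈ] after /d/. In each pair only manner changes, matching the preceding consonant, while place and voice stay constant.
The rule targets /ɸ/ (voiceless bilabial fricative), which sits after the trigger /ɖ/ (stop).
The voiceless bilabial stop is [p], so /ɸ/ → [p].

[βizuɖpɪɢi]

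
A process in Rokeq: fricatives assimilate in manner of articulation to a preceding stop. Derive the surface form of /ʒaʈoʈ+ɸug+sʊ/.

/ɸ/ is a voiceless bilabial fricative. The preceding trigger /ʈ/ is a stop, so /ɸ/ must become a stop as well.
A voiceless bilabial stop is [p], so the surface segment is [p].
At the second juncture, /s/ likewise becomes [t] adjacent to /g/.

[ʒaʈoʈpugtʊ]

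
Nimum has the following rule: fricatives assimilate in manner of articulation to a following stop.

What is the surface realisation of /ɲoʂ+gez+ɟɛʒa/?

The rule targets /ʂ/ (voiceless retroflex fricative), which sits before the trigger /g/ (stop).
The voiceless retroflex stop is [ʈ], so /ʂ/ → [ʈ].
The same rule applies at the second boundary: /z/ → [d] next to /ɟ/.

[ɲoʈgedɟɛʒa]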